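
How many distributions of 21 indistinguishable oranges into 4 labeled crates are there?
C(21+4-1, 4-1) = C(24, 3) = 2024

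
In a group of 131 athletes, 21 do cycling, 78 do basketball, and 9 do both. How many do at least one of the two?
|A∪B| = |A| + |B| - |A∩B| = 21 + 78 - 9 = 90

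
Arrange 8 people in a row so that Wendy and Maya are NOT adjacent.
Total - adjacent = 8! - (8-1)!×2 = 40320 - 10080 = 30240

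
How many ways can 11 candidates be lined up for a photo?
11! = 39916800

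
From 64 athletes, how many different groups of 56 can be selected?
C(64,56) = 64!/(56!×8!) = 4426165368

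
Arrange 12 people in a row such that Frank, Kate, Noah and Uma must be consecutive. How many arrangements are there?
Treat the 4 as one block: (12-4+1)! × 4! = 362880 × 24 = 8709120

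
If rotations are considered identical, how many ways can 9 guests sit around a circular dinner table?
Circular: fix one position, arrange the rest. (9-1)! = 40320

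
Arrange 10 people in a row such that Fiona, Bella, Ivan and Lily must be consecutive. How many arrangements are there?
Treat the 4 as one block: (10-4+1)! × 4! = 5040 × 24 = 120960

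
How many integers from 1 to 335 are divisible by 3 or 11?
⌊335/3⌋ + ⌊335/11⌋ - ⌊335/33⌋ = 111 + 30 - 10 = 131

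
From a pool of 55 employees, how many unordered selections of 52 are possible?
C(55,52) = 55!/(52!×3!) = 26235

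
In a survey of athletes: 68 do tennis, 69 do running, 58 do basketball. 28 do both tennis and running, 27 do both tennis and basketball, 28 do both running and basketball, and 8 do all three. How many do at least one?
|A∪B∪C| = 68+69+58-28-27-28+8 = 120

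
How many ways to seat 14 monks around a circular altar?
Circular: fix one position, arrange the rest. (14-1)! = 6227020800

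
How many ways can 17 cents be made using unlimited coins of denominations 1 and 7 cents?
Coefficient of x^17 in 1/(1-x^1) · 1/(1-x^7). Use j coins of 7 for j = 0..⌊17/7⌋ = 2, the rest in 1s: 2 + 1 = 3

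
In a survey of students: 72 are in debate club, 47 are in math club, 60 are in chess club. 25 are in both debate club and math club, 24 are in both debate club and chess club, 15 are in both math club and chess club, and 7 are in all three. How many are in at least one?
|A∪B∪C| = 72+47+60-25-24-15+7 = 122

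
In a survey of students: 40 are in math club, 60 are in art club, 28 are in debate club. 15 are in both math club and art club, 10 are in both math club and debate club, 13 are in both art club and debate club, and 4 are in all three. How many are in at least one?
|A∪B∪C| = 40+60+28-15-10-13+4 = 94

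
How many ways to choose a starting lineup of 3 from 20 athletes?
C(20,3) = 20!/(3!×17!) = 1140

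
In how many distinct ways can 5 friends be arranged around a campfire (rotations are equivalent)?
Circular: fix one position, arrange the rest. (5-1)! = 24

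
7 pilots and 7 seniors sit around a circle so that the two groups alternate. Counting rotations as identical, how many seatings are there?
Fix one of the pilots: (7-1)! ways for the remaining pilots, × 7! ways for the seniors = 720 × 5040 = 3628800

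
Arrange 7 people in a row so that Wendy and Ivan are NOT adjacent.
Total - adjacent = 7! - (7-1)!×2 = 5040 - 1440 = 3600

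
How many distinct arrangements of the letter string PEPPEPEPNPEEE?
13! / (1! × 6! × 6!) = 12012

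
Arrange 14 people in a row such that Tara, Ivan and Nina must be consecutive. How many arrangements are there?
Treat the 3 as one block: (14-3+1)! × 3! = 479001600 × 6 = 2874009600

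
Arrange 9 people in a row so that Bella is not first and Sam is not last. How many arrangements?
By inclusion-exclusion: 9! - 2×(9-1)! + (9-2)! = 362880 - 80640 + 5040 = 287280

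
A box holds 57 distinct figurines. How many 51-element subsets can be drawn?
C(57,51) = 57!/(51!×6!) = 36288252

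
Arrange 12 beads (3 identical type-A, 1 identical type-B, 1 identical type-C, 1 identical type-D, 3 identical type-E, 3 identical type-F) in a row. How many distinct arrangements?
12! / (3! × 1! × 1! × 1! × 3! × 3!) = 2217600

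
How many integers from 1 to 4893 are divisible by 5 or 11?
⌊4893/5⌋ + ⌊4893/11⌋ - ⌊4893/55⌋ = 978 + 444 - 88 = 1334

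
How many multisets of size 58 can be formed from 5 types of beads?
C(58+5-1, 5-1) = C(62, 4) = 557845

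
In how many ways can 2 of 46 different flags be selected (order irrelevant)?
C(46,2) = 46!/(2!×44!) = 1035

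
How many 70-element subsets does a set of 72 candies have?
C(72,70) = 72!/(70!×2!) = 2556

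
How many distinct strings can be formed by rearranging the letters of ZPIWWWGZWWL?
11! / (2! × 1! × 1! × 1! × 5! × 1!) = 166320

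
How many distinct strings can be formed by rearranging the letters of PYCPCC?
6! / (1! × 3! × 2!) = 60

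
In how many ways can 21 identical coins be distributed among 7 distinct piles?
C(21+7-1, 7-1) = C(27, 6) = 296010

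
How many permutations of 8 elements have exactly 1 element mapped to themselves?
Choose the 1 fixed point C(8,1) = 8, derange the rest: !7 = Σ_{j=0}^{7} (-1)^j·7!/j! = 5040 - 5040 + 2520 - 840 + 210 - 42 + 7 - 1 = 1854. Product = 8 × 1854 = 14832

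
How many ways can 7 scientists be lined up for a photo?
7! = 5040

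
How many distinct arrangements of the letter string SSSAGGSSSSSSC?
13! / (2! × 1! × 9! × 1!) = 8580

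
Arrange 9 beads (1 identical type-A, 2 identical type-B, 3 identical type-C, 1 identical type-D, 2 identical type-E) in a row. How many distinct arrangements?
9! / (1! × 2! × 3! × 1! × 2!) = 15120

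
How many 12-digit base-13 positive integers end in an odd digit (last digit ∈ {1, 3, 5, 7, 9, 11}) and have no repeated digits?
Last∈{1,3,5,7,9,11}. Last=0: 0. Last nonzero: 6×11×P(11,10) = 2634508800. Total = 2634508800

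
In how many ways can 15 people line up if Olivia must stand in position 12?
Fix one position: (15-1)! = 87178291200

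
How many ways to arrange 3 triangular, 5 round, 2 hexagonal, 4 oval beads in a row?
14! / (3! × 5! × 2! × 4!) = 2522520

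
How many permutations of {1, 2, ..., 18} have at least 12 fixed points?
Exactly j fixed points: C(18,j)·!(18-j); sum over j ≥ 12 (derangement numbers via !m = (m-1)·(!(m-1) + !(m-2)): !0..!6 = 1, 0, 1, 2, 9, 44, 265). Σ_{j=12}^{18} C(18,j)·!(18-j) = C(18,12)·!6 + C(18,13)·!5 + C(18,14)·!4 + C(18,15)·!3 + C(18,16)·!2 + C(18,17)·!1 + C(18,18)·!0 = 18564·265 + 8568·44 + 3060·9 + 816·2 + 153·1 + 18·0 + 1·1 = 5325778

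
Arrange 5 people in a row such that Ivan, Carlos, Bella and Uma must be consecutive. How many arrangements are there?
Treat the 4 as one block: (5-4+1)! × 4! = 2 × 24 = 48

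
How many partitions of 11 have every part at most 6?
Let r_j(i) = number of partitions of i into parts ≤ j, for i = 0..11. r_1(i) = 1 for all i; r_j(i) = r_{j-1}(i) + r_j(i-j). Rows j = 2..6: ≤2: 1 1 2 2 3 3 4 4 5 5 6 6; ≤3: 1 1 2 3 4 5 7 8 10 12 14 16; ≤4: 1 1 2 3 5 6 9 11 15 18 23 27; ≤5: 1 1 2 3 5 7 10 13 18 23 30 37; ≤6: 1 1 2 3 5 7 11 14 20 26 35 44. r_6(11) = 44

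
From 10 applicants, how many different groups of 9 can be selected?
C(10,9) = 10!/(9!×1!) = 10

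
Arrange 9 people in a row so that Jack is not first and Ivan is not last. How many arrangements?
By inclusion-exclusion: 9! - 2×(9-1)! + (9-2)! = 362880 - 80640 + 5040 = 287280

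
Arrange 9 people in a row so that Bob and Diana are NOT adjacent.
Total - adjacent = 9! - (9-1)!×2 = 362880 - 80640 = 282240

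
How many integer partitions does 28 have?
Pentagonal recurrence p(n) = p(n-1) + p(n-2) - p(n-5) - p(n-7) + p(n-12) + p(n-15) - ... gives p(0..27) = 1, 1, 2, 3, 5, 7, 11, 15, 22, 30, 42, 56, 77, 101, 135, 176, 231, 297, 385, 490, 627, 792, 1002, 1255, 1575, 1958, 2436, 3010. p(28) = p(27) + p(26) - p(23) - p(21) + p(16) + p(13) - p(6) - p(2) = 3010 + 2436 - 1255 - 792 + 231 + 101 - 11 - 2 = 3718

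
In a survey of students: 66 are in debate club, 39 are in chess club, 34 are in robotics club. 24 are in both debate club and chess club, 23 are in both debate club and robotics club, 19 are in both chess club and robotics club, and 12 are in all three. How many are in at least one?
|A∪B∪C| = 66+39+34-24-23-19+12 = 85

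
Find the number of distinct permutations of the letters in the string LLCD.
4! / (1! × 1! × 2!) = 12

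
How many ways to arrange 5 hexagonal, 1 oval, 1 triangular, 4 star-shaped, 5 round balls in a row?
16! / (5! × 1! × 1! × 4! × 5!) = 60540480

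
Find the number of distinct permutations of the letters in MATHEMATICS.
11! / (2! × 2! × 2! × 1! × 1! × 1! × 1! × 1!) = 4989600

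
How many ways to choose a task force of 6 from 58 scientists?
C(58,6) = 58!/(6!×52!) = 40475358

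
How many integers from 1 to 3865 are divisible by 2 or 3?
⌊3865/2⌋ + ⌊3865/3⌋ - ⌊3865/6⌋ = 1932 + 1288 - 644 = 2576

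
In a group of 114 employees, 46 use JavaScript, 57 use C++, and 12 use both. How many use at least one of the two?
|A∪B| = |A| + |B| - |A∩B| = 46 + 57 - 12 = 91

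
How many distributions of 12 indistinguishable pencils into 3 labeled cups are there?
C(12+3-1, 3-1) = C(14, 2) = 91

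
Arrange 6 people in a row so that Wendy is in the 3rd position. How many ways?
Fix one position: (6-1)! = 120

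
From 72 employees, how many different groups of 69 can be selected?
C(72,69) = 72!/(69!×3!) = 59640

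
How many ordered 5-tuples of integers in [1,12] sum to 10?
Coefficient of x^10 in (x + x² + ... + x^12)^5. By inclusion-exclusion on dice exceeding 12: Σ_j (-1)^j C(5,j)·C(10-1-12j, 4) = C(5,0)·C(9,4) = 1·126 = 126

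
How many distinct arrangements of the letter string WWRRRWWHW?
9! / (5! × 3! × 1!) = 504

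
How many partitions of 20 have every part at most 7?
Let r_j(i) = number of partitions of i into parts ≤ j, for i = 0..20. r_1(i) = 1 for all i; r_j(i) = r_{j-1}(i) + r_j(i-j). Rows j = 2..7: ≤2: 1 1 2 2 3 3 4 4 5 5 6 6 7 7 8 8 9 9 10 10 11; ≤3: 1 1 2 3 4 5 7 8 10 12 14 16 19 21 24 27 30 33 37 40 44; ≤4: 1 1 2 3 5 6 9 11 15 18 23 27 34 39 47 54 64 72 84 94 108; ≤5: 1 1 2 3 5 7 10 13 18 23 30 37 47 57 70 84 101 119 141 164 192; ≤6: 1 1 2 3 5 7 11 14 20 26 35 44 58 71 90 110 136 163 199 235 282; ≤7: 1 1 2 3 5 7 11 15 21 28 38 49 65 82 105 131 164 201 248 300 364. r_7(20) = 364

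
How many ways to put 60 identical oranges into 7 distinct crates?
C(60+7-1, 7-1) = C(66, 6) = 90858768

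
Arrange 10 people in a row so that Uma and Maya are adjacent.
Treat as block: (10-1)! × 2! = 362880 × 2 = 725760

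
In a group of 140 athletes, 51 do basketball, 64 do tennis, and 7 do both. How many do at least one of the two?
|A∪B| = |A| + |B| - |A∩B| = 51 + 64 - 7 = 108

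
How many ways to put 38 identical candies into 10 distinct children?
C(38+10-1, 10-1) = C(47, 9) = 1362649145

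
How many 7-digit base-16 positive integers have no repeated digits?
First digit: 15 choices (nonzero). Then descending: 15 × 15 × 14 × 13 × 12 × 11 × 10 = 54054000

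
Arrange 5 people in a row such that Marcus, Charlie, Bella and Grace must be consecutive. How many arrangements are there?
Treat the 4 as one block: (5-4+1)! × 4! = 2 × 24 = 48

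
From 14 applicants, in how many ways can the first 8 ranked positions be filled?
P(14,8) = 14!/(14-8)! = 121080960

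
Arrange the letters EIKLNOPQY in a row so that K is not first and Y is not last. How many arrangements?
By inclusion-exclusion: 9! - 2×(9-1)! + (9-2)! = 362880 - 80640 + 5040 = 287280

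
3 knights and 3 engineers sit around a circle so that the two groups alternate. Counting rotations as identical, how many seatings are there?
Fix one of the knights: (3-1)! ways for the remaining knights, × 3! ways for the engineers = 2 × 6 = 12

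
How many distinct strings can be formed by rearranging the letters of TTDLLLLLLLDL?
12! / (2! × 8! × 2!) = 2970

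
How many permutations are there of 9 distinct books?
9! = 362880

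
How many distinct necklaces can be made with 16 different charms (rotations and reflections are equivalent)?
(16-1)!/2 = 1307674368000/2 = 653837184000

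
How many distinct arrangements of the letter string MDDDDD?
6! / (5! × 1!) = 6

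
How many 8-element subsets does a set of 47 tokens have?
C(47,8) = 47!/(8!×39!) = 314457495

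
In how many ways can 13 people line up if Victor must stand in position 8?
Fix one position: (13-1)! = 479001600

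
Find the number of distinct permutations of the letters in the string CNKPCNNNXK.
10! / (1! × 2! × 2! × 1! × 4!) = 37800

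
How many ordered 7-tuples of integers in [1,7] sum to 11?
Coefficient of x^11 in (x + x² + ... + x^7)^7. By inclusion-exclusion on dice exceeding 7: Σ_j (-1)^j C(7,j)·C(11-1-7j, 6) = C(7,0)·C(10,6) = 1·210 = 210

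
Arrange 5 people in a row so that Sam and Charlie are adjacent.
Treat as block: (5-1)! × 2! = 24 × 2 = 48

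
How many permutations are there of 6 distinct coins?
6! = 720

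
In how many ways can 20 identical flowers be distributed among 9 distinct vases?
C(20+9-1, 9-1) = C(28, 8) = 3108105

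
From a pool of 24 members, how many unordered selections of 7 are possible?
C(24,7) = 24!/(7!×17!) = 346104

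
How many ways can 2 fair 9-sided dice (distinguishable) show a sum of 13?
Coefficient of x^13 in (x + x² + ... + x^9)^2. By inclusion-exclusion on dice exceeding 9: Σ_j (-1)^j C(2,j)·C(13-1-9j, 1) = C(2,0)·C(12,1) - C(2,1)·C(3,1) = 1·12 - 2·3 = 6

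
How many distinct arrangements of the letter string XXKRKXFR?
8! / (2! × 2! × 3! × 1!) = 1680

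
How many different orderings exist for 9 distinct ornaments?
9! = 362880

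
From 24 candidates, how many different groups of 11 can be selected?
C(24,11) = 24!/(11!×13!) = 2496144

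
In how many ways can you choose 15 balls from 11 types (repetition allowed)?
C(15+11-1, 11-1) = C(25, 10) = 3268760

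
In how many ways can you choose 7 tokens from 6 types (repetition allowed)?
C(7+6-1, 6-1) = C(12, 5) = 792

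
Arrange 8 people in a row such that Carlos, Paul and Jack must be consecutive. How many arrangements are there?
Treat the 3 as one block: (8-3+1)! × 3! = 720 × 6 = 4320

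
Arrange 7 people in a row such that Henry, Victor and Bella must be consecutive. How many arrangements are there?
Treat the 3 as one block: (7-3+1)! × 3! = 120 × 6 = 720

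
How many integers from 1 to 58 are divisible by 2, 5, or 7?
⌊58/2⌋+⌊58/5⌋+⌊58/7⌋ - ⌊58/10⌋-⌊58/14⌋-⌊58/35⌋ + ⌊58/70⌋ = 29+11+8 - 5-4-1 + 0 = 38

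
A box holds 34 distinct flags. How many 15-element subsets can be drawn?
C(34,15) = 34!/(15!×19!) = 1855967520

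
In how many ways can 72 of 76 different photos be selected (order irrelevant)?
C(76,72) = 76!/(72!×4!) = 1282975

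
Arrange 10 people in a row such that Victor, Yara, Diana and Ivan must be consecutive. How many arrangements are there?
Treat the 4 as one block: (10-4+1)! × 4! = 5040 × 24 = 120960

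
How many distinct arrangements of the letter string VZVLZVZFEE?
10! / (3! × 1! × 2! × 3! × 1!) = 50400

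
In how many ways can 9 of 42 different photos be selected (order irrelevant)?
C(42,9) = 42!/(9!×33!) = 445891810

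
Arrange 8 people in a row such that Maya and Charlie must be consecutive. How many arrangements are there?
Treat the 2 as one block: (8-2+1)! × 2! = 5040 × 2 = 10080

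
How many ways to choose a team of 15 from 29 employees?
C(29,15) = 29!/(15!×14!) = 77558760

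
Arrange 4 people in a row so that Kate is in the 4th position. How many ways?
Fix one position: (4-1)! = 6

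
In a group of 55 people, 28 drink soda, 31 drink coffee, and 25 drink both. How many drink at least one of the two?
|A∪B| = |A| + |B| - |A∩B| = 28 + 31 - 25 = 34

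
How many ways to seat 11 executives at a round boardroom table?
Circular: fix one position, arrange the rest. (11-1)! = 3628800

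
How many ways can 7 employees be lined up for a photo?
7! = 5040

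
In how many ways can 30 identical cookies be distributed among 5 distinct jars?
C(30+5-1, 5-1) = C(34, 4) = 46376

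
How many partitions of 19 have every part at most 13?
Let r_j(i) = number of partitions of i into parts ≤ j, for i = 0..19. r_1(i) = 1 for all i; r_j(i) = r_{j-1}(i) + r_j(i-j). Rows j = 2..13: ≤2: 1 1 2 2 3 3 4 4 5 5 6 6 7 7 8 8 9 9 10 10; ≤3: 1 1 2 3 4 5 7 8 10 12 14 16 19 21 24 27 30 33 37 40; ≤4: 1 1 2 3 5 6 9 11 15 18 23 27 34 39 47 54 64 72 84 94; ≤5: 1 1 2 3 5 7 10 13 18 23 30 37 47 57 70 84 101 119 141 164; ≤6: 1 1 2 3 5 7 11 14 20 26 35 44 58 71 90 110 136 163 199 235; ≤7: 1 1 2 3 5 7 11 15 21 28 38 49 65 82 105 131 164 201 248 300; ≤8: 1 1 2 3 5 7 11 15 22 29 40 52 70 89 116 146 186 230 288 352; ≤9: 1 1 2 3 5 7 11 15 22 30 41 54 73 94 123 157 201 252 318 393; ≤10: 1 1 2 3 5 7 11 15 22 30 42 55 75 97 128 164 212 267 340 423; ≤11: 1 1 2 3 5 7 11 15 22 30 42 56 76 99 131 169 219 278 355 445; ≤12: 1 1 2 3 5 7 11 15 22 30 42 56 77 100 133 172 224 285 366 460; ≤13: 1 1 2 3 5 7 11 15 22 30 42 56 77 101 134 174 227 290 373 471. r_13(19) = 471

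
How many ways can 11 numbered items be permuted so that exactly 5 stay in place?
Choose the 5 fixed points C(11,5) = 462, derange the rest: !6 = Σ_{j=0}^{6} (-1)^j·6!/j! = 720 - 720 + 360 - 120 + 30 - 6 + 1 = 265. Product = 462 × 265 = 122430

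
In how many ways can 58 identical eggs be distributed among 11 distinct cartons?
C(58+11-1, 11-1) = C(68, 10) = 290752384208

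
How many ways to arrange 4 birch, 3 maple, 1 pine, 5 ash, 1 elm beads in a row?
14! / (4! × 3! × 1! × 5! × 1!) = 5045040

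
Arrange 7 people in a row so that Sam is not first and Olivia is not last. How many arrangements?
By inclusion-exclusion: 7! - 2×(7-1)! + (7-2)! = 5040 - 1440 + 120 = 3720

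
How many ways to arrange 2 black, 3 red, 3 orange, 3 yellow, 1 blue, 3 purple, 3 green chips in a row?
18! / (2! × 3! × 3! × 3! × 1! × 3! × 3!) = 411675264000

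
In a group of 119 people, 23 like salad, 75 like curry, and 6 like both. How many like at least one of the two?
|A∪B| = |A| + |B| - |A∩B| = 23 + 75 - 6 = 92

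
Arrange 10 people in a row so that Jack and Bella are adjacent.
Treat as block: (10-1)! × 2! = 362880 × 2 = 725760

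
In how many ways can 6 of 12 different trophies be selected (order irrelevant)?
C(12,6) = 12!/(6!×6!) = 924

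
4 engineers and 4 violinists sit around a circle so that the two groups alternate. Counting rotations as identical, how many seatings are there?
Fix one of the engineers: (4-1)! ways for the remaining engineers, × 4! ways for the violinists = 6 × 24 = 144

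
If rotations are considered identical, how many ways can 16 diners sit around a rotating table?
Circular: fix one position, arrange the rest. (16-1)! = 1307674368000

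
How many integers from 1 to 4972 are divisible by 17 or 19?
⌊4972/17⌋ + ⌊4972/19⌋ - ⌊4972/323⌋ = 292 + 261 - 15 = 538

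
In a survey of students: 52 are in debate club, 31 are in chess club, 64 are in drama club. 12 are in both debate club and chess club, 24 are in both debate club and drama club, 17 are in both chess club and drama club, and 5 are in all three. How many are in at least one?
|A∪B∪C| = 52+31+64-12-24-17+5 = 99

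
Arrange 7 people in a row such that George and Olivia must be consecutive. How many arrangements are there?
Treat the 2 as one block: (7-2+1)! × 2! = 720 × 2 = 1440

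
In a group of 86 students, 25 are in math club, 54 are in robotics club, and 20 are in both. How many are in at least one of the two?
|A∪B| = |A| + |B| - |A∩B| = 25 + 54 - 20 = 59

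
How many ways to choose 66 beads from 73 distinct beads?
C(73,66) = 73!/(66!×7!) = 1629348612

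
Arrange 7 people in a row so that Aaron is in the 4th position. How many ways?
Fix one position: (7-1)! = 720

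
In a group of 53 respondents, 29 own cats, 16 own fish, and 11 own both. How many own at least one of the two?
|A∪B| = |A| + |B| - |A∩B| = 29 + 16 - 11 = 34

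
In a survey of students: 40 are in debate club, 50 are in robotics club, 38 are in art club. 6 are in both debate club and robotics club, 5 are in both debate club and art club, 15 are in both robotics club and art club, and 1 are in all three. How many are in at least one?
|A∪B∪C| = 40+50+38-6-5-15+1 = 103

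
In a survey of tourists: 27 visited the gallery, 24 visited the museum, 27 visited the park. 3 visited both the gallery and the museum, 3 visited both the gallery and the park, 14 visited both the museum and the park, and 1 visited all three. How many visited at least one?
|A∪B∪C| = 27+24+27-3-3-14+1 = 59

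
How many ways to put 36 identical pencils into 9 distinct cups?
C(36+9-1, 9-1) = C(44, 8) = 177232627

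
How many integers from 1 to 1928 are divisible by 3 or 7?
⌊1928/3⌋ + ⌊1928/7⌋ - ⌊1928/21⌋ = 642 + 275 - 91 = 826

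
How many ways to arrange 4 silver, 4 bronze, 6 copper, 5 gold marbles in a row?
19! / (4! × 4! × 6! × 5!) = 2444321880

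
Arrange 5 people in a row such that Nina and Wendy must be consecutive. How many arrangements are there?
Treat the 2 as one block: (5-2+1)! × 2! = 24 × 2 = 48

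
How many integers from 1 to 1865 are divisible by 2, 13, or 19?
⌊1865/2⌋+⌊1865/13⌋+⌊1865/19⌋ - ⌊1865/26⌋-⌊1865/38⌋-⌊1865/247⌋ + ⌊1865/494⌋ = 932+143+98 - 71-49-7 + 3 = 1049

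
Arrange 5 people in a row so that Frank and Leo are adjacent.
Treat as block: (5-1)! × 2! = 24 × 2 = 48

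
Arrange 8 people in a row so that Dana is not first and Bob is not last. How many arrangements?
By inclusion-exclusion: 8! - 2×(8-1)! + (8-2)! = 40320 - 10080 + 720 = 30960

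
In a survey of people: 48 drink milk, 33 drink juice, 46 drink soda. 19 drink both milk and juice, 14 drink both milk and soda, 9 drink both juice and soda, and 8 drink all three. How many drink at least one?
|A∪B∪C| = 48+33+46-19-14-9+8 = 93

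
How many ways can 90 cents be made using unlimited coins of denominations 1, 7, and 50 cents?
Coefficient of x^90 in 1/(1-x^1) · 1/(1-x^7) · 1/(1-x^50). Case on j = number of 50-cent coins (j = 0..1); remainder r = 90 - 50j is made from {1,7} in ⌊r/7⌋+1 ways. r = 90, 40 → 13 + 6 = 19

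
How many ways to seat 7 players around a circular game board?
Circular: fix one position, arrange the rest. (7-1)! = 720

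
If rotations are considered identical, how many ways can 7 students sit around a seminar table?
Circular: fix one position, arrange the rest. (7-1)! = 720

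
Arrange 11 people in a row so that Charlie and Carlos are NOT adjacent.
Total - adjacent = 11! - (11-1)!×2 = 39916800 - 7257600 = 32659200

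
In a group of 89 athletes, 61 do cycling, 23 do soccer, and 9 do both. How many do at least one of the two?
|A∪B| = |A| + |B| - |A∩B| = 61 + 23 - 9 = 75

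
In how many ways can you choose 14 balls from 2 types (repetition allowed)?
C(14+2-1, 2-1) = C(15, 1) = 15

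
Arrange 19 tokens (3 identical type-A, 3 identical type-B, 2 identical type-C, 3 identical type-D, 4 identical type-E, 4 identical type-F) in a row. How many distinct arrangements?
19! / (3! × 3! × 2! × 3! × 4! × 4!) = 488864376000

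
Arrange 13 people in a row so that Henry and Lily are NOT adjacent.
Total - adjacent = 13! - (13-1)!×2 = 6227020800 - 958003200 = 5269017600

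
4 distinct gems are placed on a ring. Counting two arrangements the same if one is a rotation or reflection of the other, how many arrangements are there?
(4-1)!/2 = 6/2 = 3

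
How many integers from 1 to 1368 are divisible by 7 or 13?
⌊1368/7⌋ + ⌊1368/13⌋ - ⌊1368/91⌋ = 195 + 105 - 15 = 285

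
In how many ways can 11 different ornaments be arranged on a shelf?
11! = 39916800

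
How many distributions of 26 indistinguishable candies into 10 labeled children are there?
C(26+10-1, 10-1) = C(35, 9) = 70607460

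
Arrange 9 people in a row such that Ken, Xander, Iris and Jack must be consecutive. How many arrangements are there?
Treat the 4 as one block: (9-4+1)! × 4! = 720 × 24 = 17280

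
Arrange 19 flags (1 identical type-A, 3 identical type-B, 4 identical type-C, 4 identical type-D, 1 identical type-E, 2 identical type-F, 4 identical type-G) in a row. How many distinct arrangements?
19! / (1! × 3! × 4! × 4! × 1! × 2! × 4!) = 733296564000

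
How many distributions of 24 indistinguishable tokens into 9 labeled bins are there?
C(24+9-1, 9-1) = C(32, 8) = 10518300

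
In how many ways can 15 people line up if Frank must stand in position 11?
Fix one position: (15-1)! = 87178291200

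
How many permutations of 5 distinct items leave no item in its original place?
!5 = Σ_{j=0}^{5} (-1)^j·5!/j! = 120 - 120 + 60 - 20 + 5 - 1 = 44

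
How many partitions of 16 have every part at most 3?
Let r_j(i) = number of partitions of i into parts ≤ j, for i = 0..16. r_1(i) = 1 for all i; r_j(i) = r_{j-1}(i) + r_j(i-j). Rows j = 2..3: ≤2: 1 1 2 2 3 3 4 4 5 5 6 6 7 7 8 8 9; ≤3: 1 1 2 3 4 5 7 8 10 12 14 16 19 21 24 27 30. r_3(16) = 30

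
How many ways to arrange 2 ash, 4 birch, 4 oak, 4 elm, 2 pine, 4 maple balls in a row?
20! / (2! × 4! × 4! × 4! × 2! × 4!) = 1833241410000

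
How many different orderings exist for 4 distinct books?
4! = 24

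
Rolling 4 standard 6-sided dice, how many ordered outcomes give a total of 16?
Coefficient of x^16 in (x + x² + ... + x^6)^4. By inclusion-exclusion on dice exceeding 6: Σ_j (-1)^j C(4,j)·C(16-1-6j, 3) = C(4,0)·C(15,3) - C(4,1)·C(9,3) + C(4,2)·C(3,3) = 1·455 - 4·84 + 6·1 = 125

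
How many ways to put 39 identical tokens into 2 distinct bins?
C(39+2-1, 2-1) = C(40, 1) = 40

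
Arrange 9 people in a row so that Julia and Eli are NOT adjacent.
Total - adjacent = 9! - (9-1)!×2 = 362880 - 80640 = 282240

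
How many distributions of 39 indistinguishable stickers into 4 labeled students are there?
C(39+4-1, 4-1) = C(42, 3) = 11480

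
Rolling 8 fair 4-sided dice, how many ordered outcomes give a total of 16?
Coefficient of x^16 in (x + x² + ... + x^4)^8. By inclusion-exclusion on dice exceeding 4: Σ_j (-1)^j C(8,j)·C(16-1-4j, 7) = C(8,0)·C(15,7) - C(8,1)·C(11,7) + C(8,2)·C(7,7) = 1·6435 - 8·330 + 28·1 = 3823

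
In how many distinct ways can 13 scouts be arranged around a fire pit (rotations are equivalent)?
Circular: fix one position, arrange the rest. (13-1)! = 479001600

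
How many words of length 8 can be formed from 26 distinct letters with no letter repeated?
P(26,8) = 26!/(26-8)! = 62990928000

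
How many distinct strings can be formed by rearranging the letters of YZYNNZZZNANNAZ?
14! / (5! × 2! × 5! × 2!) = 1513512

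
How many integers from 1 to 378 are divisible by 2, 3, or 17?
⌊378/2⌋+⌊378/3⌋+⌊378/17⌋ - ⌊378/6⌋-⌊378/34⌋-⌊378/51⌋ + ⌊378/102⌋ = 189+126+22 - 63-11-7 + 3 = 259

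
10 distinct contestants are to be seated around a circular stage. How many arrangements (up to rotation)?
Circular: fix one position, arrange the rest. (10-1)! = 362880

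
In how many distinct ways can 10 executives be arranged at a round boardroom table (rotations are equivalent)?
Circular: fix one position, arrange the rest. (10-1)! = 362880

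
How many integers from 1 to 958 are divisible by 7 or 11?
⌊958/7⌋ + ⌊958/11⌋ - ⌊958/77⌋ = 136 + 87 - 12 = 211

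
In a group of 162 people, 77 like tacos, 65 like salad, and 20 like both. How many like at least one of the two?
|A∪B| = |A| + |B| - |A∩B| = 77 + 65 - 20 = 122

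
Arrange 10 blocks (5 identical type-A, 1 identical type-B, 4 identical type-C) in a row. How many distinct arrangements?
10! / (5! × 1! × 4!) = 1260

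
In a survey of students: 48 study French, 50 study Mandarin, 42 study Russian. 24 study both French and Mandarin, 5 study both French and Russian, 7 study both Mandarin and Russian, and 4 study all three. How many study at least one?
|A∪B∪C| = 48+50+42-24-5-7+4 = 108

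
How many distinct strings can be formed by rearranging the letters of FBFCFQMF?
8! / (1! × 1! × 4! × 1! × 1!) = 1680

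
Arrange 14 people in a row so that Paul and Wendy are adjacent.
Treat as block: (14-1)! × 2! = 6227020800 × 2 = 12454041600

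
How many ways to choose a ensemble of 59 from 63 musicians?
C(63,59) = 63!/(59!×4!) = 595665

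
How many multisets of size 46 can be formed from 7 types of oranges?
C(46+7-1, 7-1) = C(52, 6) = 20358520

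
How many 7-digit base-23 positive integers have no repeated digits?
First digit: 22 choices (nonzero). Then descending: 22 × 22 × 21 × 20 × 19 × 18 × 17 = 1181869920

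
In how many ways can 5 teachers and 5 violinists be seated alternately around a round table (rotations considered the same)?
Fix one of the teachers: (5-1)! ways for the remaining teachers, × 5! ways for the violinists = 24 × 120 = 2880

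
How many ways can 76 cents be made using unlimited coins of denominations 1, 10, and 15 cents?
Coefficient of x^76 in 1/(1-x^1) · 1/(1-x^10) · 1/(1-x^15). Case on j = number of 15-cent coins (j = 0..5); remainder r = 76 - 15j is made from {1,10} in ⌊r/10⌋+1 ways. r = 76, 61, 46, 31, 16, 1 → 8 + 7 + 5 + 4 + 2 + 1 = 27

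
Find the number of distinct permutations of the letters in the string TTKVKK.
6! / (3! × 2! × 1!) = 60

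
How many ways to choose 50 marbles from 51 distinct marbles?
C(51,50) = 51!/(50!×1!) = 51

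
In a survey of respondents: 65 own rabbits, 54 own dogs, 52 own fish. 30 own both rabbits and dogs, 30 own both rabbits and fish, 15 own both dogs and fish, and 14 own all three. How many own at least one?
|A∪B∪C| = 65+54+52-30-30-15+14 = 110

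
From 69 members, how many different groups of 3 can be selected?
C(69,3) = 69!/(3!×66!) = 52394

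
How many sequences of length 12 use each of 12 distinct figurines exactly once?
12! = 479001600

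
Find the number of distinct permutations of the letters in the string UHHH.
4! / (3! × 1!) = 4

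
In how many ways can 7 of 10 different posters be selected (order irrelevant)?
C(10,7) = 10!/(7!×3!) = 120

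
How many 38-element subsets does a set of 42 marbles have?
C(42,38) = 42!/(38!×4!) = 111930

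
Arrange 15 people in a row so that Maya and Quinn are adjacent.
Treat as block: (15-1)! × 2! = 87178291200 × 2 = 174356582400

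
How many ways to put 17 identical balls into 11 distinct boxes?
C(17+11-1, 11-1) = C(27, 10) = 8436285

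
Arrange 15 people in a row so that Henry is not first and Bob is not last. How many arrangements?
By inclusion-exclusion: 15! - 2×(15-1)! + (15-2)! = 1307674368000 - 174356582400 + 6227020800 = 1139544806400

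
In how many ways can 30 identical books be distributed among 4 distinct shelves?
C(30+4-1, 4-1) = C(33, 3) = 5456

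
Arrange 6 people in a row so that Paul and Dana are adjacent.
Treat as block: (6-1)! × 2! = 120 × 2 = 240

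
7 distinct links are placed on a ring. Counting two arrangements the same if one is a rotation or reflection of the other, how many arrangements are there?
(7-1)!/2 = 720/2 = 360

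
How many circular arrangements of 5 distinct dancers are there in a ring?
Circular: fix one position, arrange the rest. (5-1)! = 24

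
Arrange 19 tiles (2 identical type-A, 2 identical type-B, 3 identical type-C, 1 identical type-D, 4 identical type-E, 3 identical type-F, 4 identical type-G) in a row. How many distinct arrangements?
19! / (2! × 2! × 3! × 1! × 4! × 3! × 4!) = 1466593128000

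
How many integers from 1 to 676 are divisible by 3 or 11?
⌊676/3⌋ + ⌊676/11⌋ - ⌊676/33⌋ = 225 + 61 - 20 = 266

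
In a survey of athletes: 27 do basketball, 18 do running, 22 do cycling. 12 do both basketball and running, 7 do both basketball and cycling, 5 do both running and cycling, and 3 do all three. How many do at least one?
|A∪B∪C| = 27+18+22-12-7-5+3 = 46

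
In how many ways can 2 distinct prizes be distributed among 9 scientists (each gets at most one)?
P(9,2) = 9!/(9-2)! = 72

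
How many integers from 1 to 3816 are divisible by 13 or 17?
⌊3816/13⌋ + ⌊3816/17⌋ - ⌊3816/221⌋ = 293 + 224 - 17 = 500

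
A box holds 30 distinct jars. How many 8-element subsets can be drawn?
C(30,8) = 30!/(8!×22!) = 5852925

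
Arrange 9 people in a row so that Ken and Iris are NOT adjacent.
Total - adjacent = 9! - (9-1)!×2 = 362880 - 80640 = 282240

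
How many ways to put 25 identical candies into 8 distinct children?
C(25+8-1, 8-1) = C(32, 7) = 3365856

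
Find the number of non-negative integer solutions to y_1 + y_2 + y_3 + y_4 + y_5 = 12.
C(12+5-1, 5-1) = C(16, 4) = 1820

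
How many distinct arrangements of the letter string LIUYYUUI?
8! / (1! × 2! × 3! × 2!) = 1680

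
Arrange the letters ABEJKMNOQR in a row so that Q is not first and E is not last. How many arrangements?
By inclusion-exclusion: 10! - 2×(10-1)! + (10-2)! = 3628800 - 725760 + 40320 = 2943360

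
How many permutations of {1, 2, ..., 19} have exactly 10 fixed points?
Choose the 10 fixed points C(19,10) = 92378, derange the rest: !9 = Σ_{j=0}^{9} (-1)^j·9!/j! = 362880 - 362880 + 181440 - 60480 + 15120 - 3024 + 504 - 72 + 9 - 1 = 133496. Product = 92378 × 133496 = 12332093488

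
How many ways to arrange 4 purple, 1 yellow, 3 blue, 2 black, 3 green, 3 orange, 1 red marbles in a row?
17! / (4! × 1! × 3! × 2! × 3! × 3! × 1!) = 34306272000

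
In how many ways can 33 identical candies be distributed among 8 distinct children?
C(33+8-1, 8-1) = C(40, 7) = 18643560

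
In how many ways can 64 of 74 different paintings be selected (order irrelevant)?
C(74,64) = 74!/(64!×10!) = 718406958841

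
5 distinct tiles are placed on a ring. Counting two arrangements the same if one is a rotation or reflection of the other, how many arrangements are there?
(5-1)!/2 = 24/2 = 12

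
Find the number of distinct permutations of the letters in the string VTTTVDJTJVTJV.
13! / (3! × 1! × 5! × 4!) = 360360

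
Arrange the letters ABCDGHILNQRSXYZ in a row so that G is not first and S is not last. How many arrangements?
By inclusion-exclusion: 15! - 2×(15-1)! + (15-2)! = 1307674368000 - 174356582400 + 6227020800 = 1139544806400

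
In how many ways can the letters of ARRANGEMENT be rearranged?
11! / (2! × 2! × 2! × 1! × 2! × 1! × 1!) = 2494800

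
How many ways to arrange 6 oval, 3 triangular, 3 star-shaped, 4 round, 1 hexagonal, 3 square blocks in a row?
20! / (6! × 3! × 3! × 4! × 1! × 3!) = 651819168000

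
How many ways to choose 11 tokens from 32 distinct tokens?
C(32,11) = 32!/(11!×21!) = 129024480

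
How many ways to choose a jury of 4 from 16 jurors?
C(16,4) = 16!/(4!×12!) = 1820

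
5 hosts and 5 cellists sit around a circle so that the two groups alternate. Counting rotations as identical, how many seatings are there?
Fix one of the hosts: (5-1)! ways for the remaining hosts, × 5! ways for the cellists = 24 × 120 = 2880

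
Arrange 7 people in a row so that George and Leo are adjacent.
Treat as block: (7-1)! × 2! = 720 × 2 = 1440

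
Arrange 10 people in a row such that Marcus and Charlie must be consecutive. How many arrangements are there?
Treat the 2 as one block: (10-2+1)! × 2! = 362880 × 2 = 725760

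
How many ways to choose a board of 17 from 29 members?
C(29,17) = 29!/(17!×12!) = 51895935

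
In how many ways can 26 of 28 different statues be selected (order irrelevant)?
C(28,26) = 28!/(26!×2!) = 378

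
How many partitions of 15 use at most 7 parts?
By conjugation, equals partitions of 15 into parts ≤ 7. Let r_j(i) = number of partitions of i into parts ≤ j, for i = 0..15. r_1(i) = 1 for all i; r_j(i) = r_{j-1}(i) + r_j(i-j). Rows j = 2..7: ≤2: 1 1 2 2 3 3 4 4 5 5 6 6 7 7 8 8; ≤3: 1 1 2 3 4 5 7 8 10 12 14 16 19 21 24 27; ≤4: 1 1 2 3 5 6 9 11 15 18 23 27 34 39 47 54; ≤5: 1 1 2 3 5 7 10 13 18 23 30 37 47 57 70 84; ≤6: 1 1 2 3 5 7 11 14 20 26 35 44 58 71 90 110; ≤7: 1 1 2 3 5 7 11 15 21 28 38 49 65 82 105 131. r_7(15) = 131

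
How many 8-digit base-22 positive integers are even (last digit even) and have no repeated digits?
Last∈{0,2,4,6,8,10,12,14,16,18,20}. Last=0: 586051200. Last nonzero: 10×20×P(20,6) = 5581440000. Total = 6167491200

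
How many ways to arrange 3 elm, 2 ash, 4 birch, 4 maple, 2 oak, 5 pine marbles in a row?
20! / (3! × 2! × 4! × 4! × 2! × 5!) = 1466593128000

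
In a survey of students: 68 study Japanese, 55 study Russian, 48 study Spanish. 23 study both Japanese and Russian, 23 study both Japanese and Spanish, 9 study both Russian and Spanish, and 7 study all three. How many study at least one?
|A∪B∪C| = 68+55+48-23-23-9+7 = 123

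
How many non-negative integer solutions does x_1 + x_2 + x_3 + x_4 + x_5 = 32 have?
C(32+5-1, 5-1) = C(36, 4) = 58905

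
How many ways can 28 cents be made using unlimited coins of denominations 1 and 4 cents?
Coefficient of x^28 in 1/(1-x^1) · 1/(1-x^4). Use j coins of 4 for j = 0..⌊28/4⌋ = 7, the rest in 1s: 7 + 1 = 8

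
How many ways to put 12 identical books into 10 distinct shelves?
C(12+10-1, 10-1) = C(21, 9) = 293930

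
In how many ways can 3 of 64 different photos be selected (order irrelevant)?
C(64,3) = 64!/(3!×61!) = 41664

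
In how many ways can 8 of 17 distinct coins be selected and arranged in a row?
P(17,8) = 17!/(17-8)! = 980179200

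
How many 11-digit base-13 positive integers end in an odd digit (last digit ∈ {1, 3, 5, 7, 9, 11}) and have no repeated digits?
Last∈{1,3,5,7,9,11}. Last=0: 0. Last nonzero: 6×11×P(11,9) = 1317254400. Total = 1317254400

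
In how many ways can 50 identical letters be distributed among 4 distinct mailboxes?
C(50+4-1, 4-1) = C(53, 3) = 23426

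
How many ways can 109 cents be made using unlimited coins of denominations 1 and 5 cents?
Coefficient of x^109 in 1/(1-x^1) · 1/(1-x^5). Use j coins of 5 for j = 0..⌊109/5⌋ = 21, the rest in 1s: 21 + 1 = 22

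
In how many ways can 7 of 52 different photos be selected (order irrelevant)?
C(52,7) = 52!/(7!×45!) = 133784560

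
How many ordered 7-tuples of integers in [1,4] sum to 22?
Coefficient of x^22 in (x + x² + ... + x^4)^7. By inclusion-exclusion on dice exceeding 4: Σ_j (-1)^j C(7,j)·C(22-1-4j, 6) = C(7,0)·C(21,6) - C(7,1)·C(17,6) + C(7,2)·C(13,6) - C(7,3)·C(9,6) = 1·54264 - 7·12376 + 21·1716 - 35·84 = 728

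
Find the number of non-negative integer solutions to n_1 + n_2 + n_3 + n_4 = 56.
C(56+4-1, 4-1) = C(59, 3) = 32509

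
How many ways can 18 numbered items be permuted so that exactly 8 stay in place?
Choose the 8 fixed points C(18,8) = 43758, derange the rest: !10 = Σ_{j=0}^{10} (-1)^j·10!/j! = 3628800 - 3628800 + 1814400 - 604800 + 151200 - 30240 + 5040 - 720 + 90 - 10 + 1 = 1334961. Product = 43758 × 1334961 = 58415223438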